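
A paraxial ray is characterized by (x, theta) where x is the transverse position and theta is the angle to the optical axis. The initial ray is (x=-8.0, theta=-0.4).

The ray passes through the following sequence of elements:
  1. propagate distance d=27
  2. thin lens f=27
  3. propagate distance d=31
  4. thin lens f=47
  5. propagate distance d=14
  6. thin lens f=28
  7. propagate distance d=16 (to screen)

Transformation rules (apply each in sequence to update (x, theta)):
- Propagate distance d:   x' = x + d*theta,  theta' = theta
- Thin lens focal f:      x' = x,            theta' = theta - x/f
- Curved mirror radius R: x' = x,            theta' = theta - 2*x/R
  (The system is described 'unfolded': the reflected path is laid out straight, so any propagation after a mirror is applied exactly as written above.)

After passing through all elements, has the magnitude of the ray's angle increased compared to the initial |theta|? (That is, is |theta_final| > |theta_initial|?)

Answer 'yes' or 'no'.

Answer: yes

Derivation:
Initial: x=-8.0000 theta=-0.4000
After 1 (propagate distance d=27): x=-18.8000 theta=-0.4000
After 2 (thin lens f=27): x=-18.8000 theta=8/27 (≈0.2963)
After 3 (propagate distance d=31): x=-1298/135 (≈-9.6148) theta=8/27 (≈0.2963)
After 4 (thin lens f=47): x=-1298/135 (≈-9.6148) theta=3178/6345 (≈0.5009)
After 5 (propagate distance d=14): x=-16514/6345 (≈-2.6027) theta=3178/6345 (≈0.5009)
After 6 (thin lens f=28): x=-16514/6345 (≈-2.6027) theta=5861/9870 (≈0.5938)
After 7 (propagate distance d=16 (to screen)): x=306394/44415 (≈6.8984) theta=5861/9870 (≈0.5938)
|theta_initial|=0.4000 |theta_final|=5861/9870 (≈0.5938) -> increased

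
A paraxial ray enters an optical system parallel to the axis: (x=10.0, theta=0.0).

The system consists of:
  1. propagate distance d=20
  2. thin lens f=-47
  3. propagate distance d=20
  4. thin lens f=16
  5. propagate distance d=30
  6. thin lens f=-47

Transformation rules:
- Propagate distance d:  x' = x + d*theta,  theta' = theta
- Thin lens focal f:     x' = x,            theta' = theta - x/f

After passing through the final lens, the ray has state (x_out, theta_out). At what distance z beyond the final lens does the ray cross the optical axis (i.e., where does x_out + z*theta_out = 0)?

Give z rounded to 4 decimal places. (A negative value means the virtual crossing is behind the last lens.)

Answer: -7.5398

Derivation:
Initial: x=10.0000 theta=0.0000
After 1 (propagate distance d=20): x=10.0000 theta=0.0000
After 2 (thin lens f=-47): x=10.0000 theta=10/47 (≈0.2128)
After 3 (propagate distance d=20): x=670/47 (≈14.2553) theta=10/47 (≈0.2128)
After 4 (thin lens f=16): x=670/47 (≈14.2553) theta=-255/376 (≈-0.6782)
After 5 (propagate distance d=30): x=-1145/188 (≈-6.0904) theta=-255/376 (≈-0.6782)
After 6 (thin lens f=-47): x=-1145/188 (≈-6.0904) theta=-14275/17672 (≈-0.8078)
z_focus = -x_out/theta_out = -(-1145/188)/(-14275/17672) = -21526/2855 ≈ -7.5398
Rounded to 4 decimal places: z = -7.5398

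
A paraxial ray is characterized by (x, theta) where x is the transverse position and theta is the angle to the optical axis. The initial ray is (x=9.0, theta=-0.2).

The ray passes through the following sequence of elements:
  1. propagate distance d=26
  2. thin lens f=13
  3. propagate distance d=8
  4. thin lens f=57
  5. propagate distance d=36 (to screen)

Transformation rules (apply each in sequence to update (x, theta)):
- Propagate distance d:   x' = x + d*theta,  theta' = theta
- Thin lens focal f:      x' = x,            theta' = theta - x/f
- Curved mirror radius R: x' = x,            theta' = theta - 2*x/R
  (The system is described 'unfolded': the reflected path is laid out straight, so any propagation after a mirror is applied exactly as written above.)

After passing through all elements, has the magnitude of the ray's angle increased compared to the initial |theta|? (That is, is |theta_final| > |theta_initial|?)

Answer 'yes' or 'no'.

Initial: x=9.0000 theta=-0.2000
After 1 (propagate distance d=26): x=3.8000 theta=-0.2000
After 2 (thin lens f=13): x=3.8000 theta=-32/65 (≈-0.4923)
After 3 (propagate distance d=8): x=-9/65 (≈-0.1385) theta=-32/65 (≈-0.4923)
After 4 (thin lens f=57): x=-9/65 (≈-0.1385) theta=-121/247 (≈-0.4899)
After 5 (propagate distance d=36 (to screen)): x=-21951/1235 (≈-17.7741) theta=-121/247 (≈-0.4899)
|theta_initial|=0.2000 |theta_final|=121/247 (≈0.4899) -> increased

Answer: yes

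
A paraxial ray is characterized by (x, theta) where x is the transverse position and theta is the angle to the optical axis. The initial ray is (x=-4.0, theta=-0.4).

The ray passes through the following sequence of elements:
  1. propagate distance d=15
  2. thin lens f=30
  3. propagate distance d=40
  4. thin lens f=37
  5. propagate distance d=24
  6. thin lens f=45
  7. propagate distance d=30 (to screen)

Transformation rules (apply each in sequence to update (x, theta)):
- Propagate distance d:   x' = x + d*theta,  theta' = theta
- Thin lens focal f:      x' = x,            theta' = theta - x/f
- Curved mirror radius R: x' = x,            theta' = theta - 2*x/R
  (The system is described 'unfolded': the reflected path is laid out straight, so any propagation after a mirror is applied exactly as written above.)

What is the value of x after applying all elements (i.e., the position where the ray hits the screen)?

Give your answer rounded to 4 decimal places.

Initial: x=-4.0000 theta=-0.4000
After 1 (propagate distance d=15): x=-10.0000 theta=-0.4000
After 2 (thin lens f=30): x=-10.0000 theta=-1/15 (≈-0.0667)
After 3 (propagate distance d=40): x=-38/3 (≈-12.6667) theta=-1/15 (≈-0.0667)
After 4 (thin lens f=37): x=-38/3 (≈-12.6667) theta=51/185 (≈0.2757)
After 5 (propagate distance d=24): x=-3358/555 (≈-6.0505) theta=51/185 (≈0.2757)
After 6 (thin lens f=45): x=-3358/555 (≈-6.0505) theta=10243/24975 (≈0.4101)
After 7 (propagate distance d=30 (to screen)): x=10412/1665 (≈6.2535) theta=10243/24975 (≈0.4101)
Rounded to 4 decimal places: x = 6.2535

Answer: 6.2535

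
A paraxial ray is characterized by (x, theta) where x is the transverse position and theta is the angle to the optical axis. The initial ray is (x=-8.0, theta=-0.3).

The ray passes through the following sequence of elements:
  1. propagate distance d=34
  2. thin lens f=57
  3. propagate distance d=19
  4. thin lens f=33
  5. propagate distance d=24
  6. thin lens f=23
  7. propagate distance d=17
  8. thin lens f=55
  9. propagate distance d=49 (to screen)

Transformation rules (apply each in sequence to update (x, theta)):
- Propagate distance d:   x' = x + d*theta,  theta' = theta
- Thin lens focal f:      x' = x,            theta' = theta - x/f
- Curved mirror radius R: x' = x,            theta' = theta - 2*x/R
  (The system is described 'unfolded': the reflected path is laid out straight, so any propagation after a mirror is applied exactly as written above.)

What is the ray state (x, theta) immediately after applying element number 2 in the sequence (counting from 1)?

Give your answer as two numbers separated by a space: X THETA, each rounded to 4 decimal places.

Initial: x=-8.0000 theta=-0.3000
After 1 (propagate distance d=34): x=-18.2000 theta=-0.3000
After 2 (thin lens f=57): x=-18.2000 theta=11/570 (≈0.0193)
Rounded to 4 decimal places: x = -18.2000, theta = 0.0193

Answer: -18.2000 0.0193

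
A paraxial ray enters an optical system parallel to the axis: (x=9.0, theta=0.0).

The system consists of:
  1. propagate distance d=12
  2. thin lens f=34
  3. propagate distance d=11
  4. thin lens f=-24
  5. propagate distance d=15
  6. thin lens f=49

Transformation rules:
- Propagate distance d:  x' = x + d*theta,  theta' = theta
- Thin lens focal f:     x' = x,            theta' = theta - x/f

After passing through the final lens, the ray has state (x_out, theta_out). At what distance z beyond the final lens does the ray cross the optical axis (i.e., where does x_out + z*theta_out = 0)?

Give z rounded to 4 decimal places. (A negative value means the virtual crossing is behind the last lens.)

Answer: 44.9027

Derivation:
Initial: x=9.0000 theta=0.0000
After 1 (propagate distance d=12): x=9.0000 theta=0.0000
After 2 (thin lens f=34): x=9.0000 theta=-9/34 (≈-0.2647)
After 3 (propagate distance d=11): x=207/34 (≈6.0882) theta=-9/34 (≈-0.2647)
After 4 (thin lens f=-24): x=207/34 (≈6.0882) theta=-3/272 (≈-0.0110)
After 5 (propagate distance d=15): x=1611/272 (≈5.9228) theta=-3/272 (≈-0.0110)
After 6 (thin lens f=49): x=1611/272 (≈5.9228) theta=-879/6664 (≈-0.1319)
z_focus = -x_out/theta_out = -(1611/272)/(-879/6664) = 26313/586 ≈ 44.9027
Rounded to 4 decimal places: z = 44.9027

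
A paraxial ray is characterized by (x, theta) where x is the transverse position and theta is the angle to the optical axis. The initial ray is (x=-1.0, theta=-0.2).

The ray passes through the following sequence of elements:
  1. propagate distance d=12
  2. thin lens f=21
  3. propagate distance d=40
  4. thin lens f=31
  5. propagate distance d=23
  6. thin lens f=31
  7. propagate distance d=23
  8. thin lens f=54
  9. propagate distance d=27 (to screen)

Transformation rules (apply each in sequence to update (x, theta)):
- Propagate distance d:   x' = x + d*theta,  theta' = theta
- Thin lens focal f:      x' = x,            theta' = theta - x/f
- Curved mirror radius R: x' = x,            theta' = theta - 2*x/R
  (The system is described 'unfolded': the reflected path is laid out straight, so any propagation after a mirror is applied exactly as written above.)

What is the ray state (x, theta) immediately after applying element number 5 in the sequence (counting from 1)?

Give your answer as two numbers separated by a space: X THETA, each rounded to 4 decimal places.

Answer: -2.1469 0.1207

Derivation:
Initial: x=-1.0000 theta=-0.2000
After 1 (propagate distance d=12): x=-3.4000 theta=-0.2000
After 2 (thin lens f=21): x=-3.4000 theta=-4/105 (≈-0.0381)
After 3 (propagate distance d=40): x=-517/105 (≈-4.9238) theta=-4/105 (≈-0.0381)
After 4 (thin lens f=31): x=-517/105 (≈-4.9238) theta=131/1085 (≈0.1207)
After 5 (propagate distance d=23): x=-6988/3255 (≈-2.1469) theta=131/1085 (≈0.1207)
Rounded to 4 decimal places: x = -2.1469, theta = 0.1207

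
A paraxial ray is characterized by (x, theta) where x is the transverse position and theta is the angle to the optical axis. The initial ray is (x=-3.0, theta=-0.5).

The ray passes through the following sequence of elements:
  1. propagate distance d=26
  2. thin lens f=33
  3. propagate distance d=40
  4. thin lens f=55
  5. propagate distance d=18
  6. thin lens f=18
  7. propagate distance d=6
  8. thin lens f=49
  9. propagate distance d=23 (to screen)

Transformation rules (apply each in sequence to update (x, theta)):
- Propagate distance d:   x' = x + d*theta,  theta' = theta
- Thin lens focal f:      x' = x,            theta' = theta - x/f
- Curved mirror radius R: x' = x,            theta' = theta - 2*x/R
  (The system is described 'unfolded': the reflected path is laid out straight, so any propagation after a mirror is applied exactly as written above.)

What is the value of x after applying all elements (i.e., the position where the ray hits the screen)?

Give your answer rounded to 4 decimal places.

Answer: 18.0836

Derivation:
Initial: x=-3.0000 theta=-0.5000
After 1 (propagate distance d=26): x=-16.0000 theta=-0.5000
After 2 (thin lens f=33): x=-16.0000 theta=-1/66 (≈-0.0152)
After 3 (propagate distance d=40): x=-548/33 (≈-16.6061) theta=-1/66 (≈-0.0152)
After 4 (thin lens f=55): x=-548/33 (≈-16.6061) theta=347/1210 (≈0.2868)
After 5 (propagate distance d=18): x=-20771/1815 (≈-11.4441) theta=347/1210 (≈0.2868)
After 6 (thin lens f=18): x=-20771/1815 (≈-11.4441) theta=274/297 (≈0.9226)
After 7 (propagate distance d=6): x=-32173/5445 (≈-5.9087) theta=274/297 (≈0.9226)
After 8 (thin lens f=49): x=-32173/5445 (≈-5.9087) theta=834949/800415 (≈1.0431)
After 9 (propagate distance d=23 (to screen)): x=14474396/800415 (≈18.0836) theta=834949/800415 (≈1.0431)
Rounded to 4 decimal places: x = 18.0836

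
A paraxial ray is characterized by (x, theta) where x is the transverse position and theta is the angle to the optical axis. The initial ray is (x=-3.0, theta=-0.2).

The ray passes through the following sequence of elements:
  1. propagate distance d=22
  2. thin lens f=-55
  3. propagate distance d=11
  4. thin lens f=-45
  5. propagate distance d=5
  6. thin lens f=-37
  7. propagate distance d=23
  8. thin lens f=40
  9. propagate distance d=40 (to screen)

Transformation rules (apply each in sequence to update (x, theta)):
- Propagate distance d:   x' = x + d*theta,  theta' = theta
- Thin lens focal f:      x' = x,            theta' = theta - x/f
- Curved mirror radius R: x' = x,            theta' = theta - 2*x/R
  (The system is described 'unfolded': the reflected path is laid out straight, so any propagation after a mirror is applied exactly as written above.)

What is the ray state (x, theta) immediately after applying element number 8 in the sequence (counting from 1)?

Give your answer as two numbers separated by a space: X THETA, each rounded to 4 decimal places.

Initial: x=-3.0000 theta=-0.2000
After 1 (propagate distance d=22): x=-7.4000 theta=-0.2000
After 2 (thin lens f=-55): x=-7.4000 theta=-92/275 (≈-0.3345)
After 3 (propagate distance d=11): x=-11.0800 theta=-92/275 (≈-0.3345)
After 4 (thin lens f=-45): x=-11.0800 theta=-7187/12375 (≈-0.5808)
After 5 (propagate distance d=5): x=-6922/495 (≈-13.9838) theta=-7187/12375 (≈-0.5808)
After 6 (thin lens f=-37): x=-6922/495 (≈-13.9838) theta=-146323/152625 (≈-0.9587)
After 7 (propagate distance d=23): x=-16499137/457875 (≈-36.0342) theta=-146323/152625 (≈-0.9587)
After 8 (thin lens f=40): x=-16499137/457875 (≈-36.0342) theta=-1059623/18315000 (≈-0.0579)
Rounded to 4 decimal places: x = -36.0342, theta = -0.0579

Answer: -36.0342 -0.0579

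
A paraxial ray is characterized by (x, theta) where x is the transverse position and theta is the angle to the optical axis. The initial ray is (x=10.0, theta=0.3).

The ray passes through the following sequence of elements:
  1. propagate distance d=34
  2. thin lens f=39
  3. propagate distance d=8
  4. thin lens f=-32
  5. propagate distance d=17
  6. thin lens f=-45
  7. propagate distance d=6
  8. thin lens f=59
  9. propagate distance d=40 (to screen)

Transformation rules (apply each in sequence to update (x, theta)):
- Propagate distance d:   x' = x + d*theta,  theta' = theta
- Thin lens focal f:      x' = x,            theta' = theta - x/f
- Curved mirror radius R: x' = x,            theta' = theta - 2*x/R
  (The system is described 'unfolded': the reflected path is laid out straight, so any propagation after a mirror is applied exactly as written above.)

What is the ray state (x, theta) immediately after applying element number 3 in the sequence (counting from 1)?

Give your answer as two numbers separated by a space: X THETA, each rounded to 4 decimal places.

Initial: x=10.0000 theta=0.3000
After 1 (propagate distance d=34): x=20.2000 theta=0.3000
After 2 (thin lens f=39): x=20.2000 theta=-17/78 (≈-0.2179)
After 3 (propagate distance d=8): x=3599/195 (≈18.4564) theta=-17/78 (≈-0.2179)
Rounded to 4 decimal places: x = 18.4564, theta = -0.2179

Answer: 18.4564 -0.2179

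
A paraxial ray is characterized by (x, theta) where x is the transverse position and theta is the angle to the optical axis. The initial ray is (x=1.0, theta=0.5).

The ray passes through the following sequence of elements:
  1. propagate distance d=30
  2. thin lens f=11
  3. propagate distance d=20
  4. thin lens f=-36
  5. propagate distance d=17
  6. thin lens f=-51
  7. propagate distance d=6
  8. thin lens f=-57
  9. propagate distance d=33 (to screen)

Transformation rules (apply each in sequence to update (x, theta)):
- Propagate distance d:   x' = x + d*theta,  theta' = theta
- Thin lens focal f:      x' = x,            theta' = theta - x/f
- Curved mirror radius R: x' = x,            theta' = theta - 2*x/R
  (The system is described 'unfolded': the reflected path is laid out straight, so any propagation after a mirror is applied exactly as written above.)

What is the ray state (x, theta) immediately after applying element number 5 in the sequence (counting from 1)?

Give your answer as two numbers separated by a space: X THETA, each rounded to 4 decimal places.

Answer: -20.7778 -1.0404

Derivation:
Initial: x=1.0000 theta=0.5000
After 1 (propagate distance d=30): x=16.0000 theta=0.5000
After 2 (thin lens f=11): x=16.0000 theta=-21/22 (≈-0.9545)
After 3 (propagate distance d=20): x=-34/11 (≈-3.0909) theta=-21/22 (≈-0.9545)
After 4 (thin lens f=-36): x=-34/11 (≈-3.0909) theta=-103/99 (≈-1.0404)
After 5 (propagate distance d=17): x=-187/9 (≈-20.7778) theta=-103/99 (≈-1.0404)
Rounded to 4 decimal places: x = -20.7778, theta = -1.0404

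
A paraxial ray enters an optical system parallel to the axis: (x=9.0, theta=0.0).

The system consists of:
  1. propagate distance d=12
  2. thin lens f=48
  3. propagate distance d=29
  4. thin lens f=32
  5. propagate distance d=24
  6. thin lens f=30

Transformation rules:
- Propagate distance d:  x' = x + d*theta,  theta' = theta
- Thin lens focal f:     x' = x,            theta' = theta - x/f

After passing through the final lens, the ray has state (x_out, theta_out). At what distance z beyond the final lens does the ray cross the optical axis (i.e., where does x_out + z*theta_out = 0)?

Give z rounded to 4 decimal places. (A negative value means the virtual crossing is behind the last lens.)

Answer: -20.2188

Derivation:
Initial: x=9.0000 theta=0.0000
After 1 (propagate distance d=12): x=9.0000 theta=0.0000
After 2 (thin lens f=48): x=9.0000 theta=-0.1875
After 3 (propagate distance d=29): x=3.5625 theta=-0.1875
After 4 (thin lens f=32): x=3.5625 theta=-153/512 (≈-0.2988)
After 5 (propagate distance d=24): x=-231/64 (≈-3.6094) theta=-153/512 (≈-0.2988)
After 6 (thin lens f=30): x=-231/64 (≈-3.6094) theta=-457/2560 (≈-0.1785)
z_focus = -x_out/theta_out = -(-231/64)/(-457/2560) = -9240/457 ≈ -20.2188
Rounded to 4 decimal places: z = -20.2188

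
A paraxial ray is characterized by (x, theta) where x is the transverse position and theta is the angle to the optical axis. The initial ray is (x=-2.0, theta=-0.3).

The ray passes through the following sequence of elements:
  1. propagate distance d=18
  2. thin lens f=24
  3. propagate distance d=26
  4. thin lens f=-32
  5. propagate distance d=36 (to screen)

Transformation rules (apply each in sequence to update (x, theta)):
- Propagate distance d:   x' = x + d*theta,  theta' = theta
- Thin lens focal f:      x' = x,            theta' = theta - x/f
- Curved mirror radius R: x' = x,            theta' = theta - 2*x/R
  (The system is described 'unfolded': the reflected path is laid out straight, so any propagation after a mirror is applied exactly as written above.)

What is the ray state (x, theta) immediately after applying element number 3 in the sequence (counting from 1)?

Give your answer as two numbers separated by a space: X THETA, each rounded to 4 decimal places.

Answer: -7.1833 0.0083

Derivation:
Initial: x=-2.0000 theta=-0.3000
After 1 (propagate distance d=18): x=-7.4000 theta=-0.3000
After 2 (thin lens f=24): x=-7.4000 theta=1/120 (≈0.0083)
After 3 (propagate distance d=26): x=-431/60 (≈-7.1833) theta=1/120 (≈0.0083)
Rounded to 4 decimal places: x = -7.1833, theta = 0.0083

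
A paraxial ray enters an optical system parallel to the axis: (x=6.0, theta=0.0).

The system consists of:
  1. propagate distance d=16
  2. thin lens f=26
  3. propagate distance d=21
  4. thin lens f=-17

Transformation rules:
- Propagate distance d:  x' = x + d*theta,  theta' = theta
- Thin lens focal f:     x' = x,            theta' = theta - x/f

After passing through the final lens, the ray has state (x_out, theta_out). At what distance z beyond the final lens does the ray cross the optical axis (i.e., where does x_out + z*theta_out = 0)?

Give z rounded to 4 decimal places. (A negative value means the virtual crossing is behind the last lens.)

Answer: 7.0833

Derivation:
Initial: x=6.0000 theta=0.0000
After 1 (propagate distance d=16): x=6.0000 theta=0.0000
After 2 (thin lens f=26): x=6.0000 theta=-3/13 (≈-0.2308)
After 3 (propagate distance d=21): x=15/13 (≈1.1538) theta=-3/13 (≈-0.2308)
After 4 (thin lens f=-17): x=15/13 (≈1.1538) theta=-36/221 (≈-0.1629)
z_focus = -x_out/theta_out = -(15/13)/(-36/221) = 85/12 ≈ 7.0833
Rounded to 4 decimal places: z = 7.0833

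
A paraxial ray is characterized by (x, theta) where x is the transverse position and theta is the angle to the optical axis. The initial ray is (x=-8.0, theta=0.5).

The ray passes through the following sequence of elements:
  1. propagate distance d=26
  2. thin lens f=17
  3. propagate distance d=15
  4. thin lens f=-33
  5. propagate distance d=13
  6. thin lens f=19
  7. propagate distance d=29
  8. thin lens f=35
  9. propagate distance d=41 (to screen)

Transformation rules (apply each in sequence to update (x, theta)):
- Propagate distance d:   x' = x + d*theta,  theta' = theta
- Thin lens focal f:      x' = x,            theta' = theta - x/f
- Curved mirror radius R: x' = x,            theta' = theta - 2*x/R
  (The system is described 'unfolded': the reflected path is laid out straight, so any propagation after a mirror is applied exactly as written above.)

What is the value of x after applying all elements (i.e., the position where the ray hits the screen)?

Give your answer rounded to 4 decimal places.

Initial: x=-8.0000 theta=0.5000
After 1 (propagate distance d=26): x=5.0000 theta=0.5000
After 2 (thin lens f=17): x=5.0000 theta=7/34 (≈0.2059)
After 3 (propagate distance d=15): x=275/34 (≈8.0882) theta=7/34 (≈0.2059)
After 4 (thin lens f=-33): x=275/34 (≈8.0882) theta=23/51 (≈0.4510)
After 5 (propagate distance d=13): x=1423/102 (≈13.9510) theta=23/51 (≈0.4510)
After 6 (thin lens f=19): x=1423/102 (≈13.9510) theta=-183/646 (≈-0.2833)
After 7 (propagate distance d=29): x=5558/969 (≈5.7358) theta=-183/646 (≈-0.2833)
After 8 (thin lens f=35): x=5558/969 (≈5.7358) theta=-4333/9690 (≈-0.4472)
After 9 (propagate distance d=41 (to screen)): x=-40691/3230 (≈-12.5978) theta=-4333/9690 (≈-0.4472)
Rounded to 4 decimal places: x = -12.5978

Answer: -12.5978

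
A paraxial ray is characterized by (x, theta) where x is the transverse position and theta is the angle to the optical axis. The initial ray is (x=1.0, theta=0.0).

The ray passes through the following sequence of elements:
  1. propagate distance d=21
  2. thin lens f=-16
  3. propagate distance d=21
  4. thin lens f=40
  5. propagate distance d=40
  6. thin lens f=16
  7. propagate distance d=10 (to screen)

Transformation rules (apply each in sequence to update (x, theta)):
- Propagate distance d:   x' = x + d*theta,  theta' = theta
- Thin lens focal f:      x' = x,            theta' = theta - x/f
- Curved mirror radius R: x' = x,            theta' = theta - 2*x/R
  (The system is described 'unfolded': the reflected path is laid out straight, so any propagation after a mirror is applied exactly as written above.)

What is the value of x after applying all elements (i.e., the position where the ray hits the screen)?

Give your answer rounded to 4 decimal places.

Initial: x=1.0000 theta=0.0000
After 1 (propagate distance d=21): x=1.0000 theta=0.0000
After 2 (thin lens f=-16): x=1.0000 theta=0.0625
After 3 (propagate distance d=21): x=2.3125 theta=0.0625
After 4 (thin lens f=40): x=2.3125 theta=3/640 (≈0.0047)
After 5 (propagate distance d=40): x=2.5000 theta=3/640 (≈0.0047)
After 6 (thin lens f=16): x=2.5000 theta=-97/640 (≈-0.1516)
After 7 (propagate distance d=10 (to screen)): x=63/64 (≈0.9844) theta=-97/640 (≈-0.1516)
Rounded to 4 decimal places: x = 0.9844

Answer: 0.9844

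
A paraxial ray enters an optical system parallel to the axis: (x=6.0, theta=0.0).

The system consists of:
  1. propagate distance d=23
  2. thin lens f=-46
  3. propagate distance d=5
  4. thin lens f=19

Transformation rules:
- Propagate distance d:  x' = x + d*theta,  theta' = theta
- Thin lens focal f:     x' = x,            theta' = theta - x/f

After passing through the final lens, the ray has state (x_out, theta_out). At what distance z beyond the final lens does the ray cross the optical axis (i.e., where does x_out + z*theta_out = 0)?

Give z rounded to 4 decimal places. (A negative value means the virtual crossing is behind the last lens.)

Answer: 30.2813

Derivation:
Initial: x=6.0000 theta=0.0000
After 1 (propagate distance d=23): x=6.0000 theta=0.0000
After 2 (thin lens f=-46): x=6.0000 theta=3/23 (≈0.1304)
After 3 (propagate distance d=5): x=153/23 (≈6.6522) theta=3/23 (≈0.1304)
After 4 (thin lens f=19): x=153/23 (≈6.6522) theta=-96/437 (≈-0.2197)
z_focus = -x_out/theta_out = -(153/23)/(-96/437) = 969/32 ≈ 30.2813
Rounded to 4 decimal places: z = 30.2813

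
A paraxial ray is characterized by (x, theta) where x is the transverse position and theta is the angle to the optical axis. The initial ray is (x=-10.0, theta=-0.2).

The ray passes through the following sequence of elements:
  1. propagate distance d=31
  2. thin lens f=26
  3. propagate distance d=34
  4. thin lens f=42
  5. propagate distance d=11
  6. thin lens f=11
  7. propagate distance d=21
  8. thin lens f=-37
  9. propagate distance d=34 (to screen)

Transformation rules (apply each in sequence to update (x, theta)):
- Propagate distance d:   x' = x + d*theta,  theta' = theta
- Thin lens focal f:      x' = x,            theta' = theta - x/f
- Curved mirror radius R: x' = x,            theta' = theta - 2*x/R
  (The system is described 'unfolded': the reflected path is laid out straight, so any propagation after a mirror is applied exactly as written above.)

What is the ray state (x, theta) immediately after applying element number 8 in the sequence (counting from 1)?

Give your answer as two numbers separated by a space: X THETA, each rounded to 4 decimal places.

Answer: 6.7797 0.3483

Derivation:
Initial: x=-10.0000 theta=-0.2000
After 1 (propagate distance d=31): x=-16.2000 theta=-0.2000
After 2 (thin lens f=26): x=-16.2000 theta=11/26 (≈0.4231)
After 3 (propagate distance d=34): x=-118/65 (≈-1.8154) theta=11/26 (≈0.4231)
After 4 (thin lens f=42): x=-118/65 (≈-1.8154) theta=1273/2730 (≈0.4663)
After 5 (propagate distance d=11): x=9047/2730 (≈3.3139) theta=1273/2730 (≈0.4663)
After 6 (thin lens f=11): x=9047/2730 (≈3.3139) theta=118/715 (≈0.1650)
After 7 (propagate distance d=21): x=15661/2310 (≈6.7797) theta=118/715 (≈0.1650)
After 8 (thin lens f=-37): x=15661/2310 (≈6.7797) theta=77393/222222 (≈0.3483)
Rounded to 4 decimal places: x = 6.7797, theta = 0.3483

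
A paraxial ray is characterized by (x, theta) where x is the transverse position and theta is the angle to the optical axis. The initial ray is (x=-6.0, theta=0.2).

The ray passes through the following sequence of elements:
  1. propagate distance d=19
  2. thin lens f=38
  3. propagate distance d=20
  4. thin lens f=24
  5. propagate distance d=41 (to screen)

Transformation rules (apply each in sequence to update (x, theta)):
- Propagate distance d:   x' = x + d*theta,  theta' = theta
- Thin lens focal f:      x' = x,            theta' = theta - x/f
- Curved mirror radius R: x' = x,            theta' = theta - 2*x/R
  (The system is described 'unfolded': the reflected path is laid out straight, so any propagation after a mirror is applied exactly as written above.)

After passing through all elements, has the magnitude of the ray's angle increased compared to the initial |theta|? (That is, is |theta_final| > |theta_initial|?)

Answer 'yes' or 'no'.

Answer: no

Derivation:
Initial: x=-6.0000 theta=0.2000
After 1 (propagate distance d=19): x=-2.2000 theta=0.2000
After 2 (thin lens f=38): x=-2.2000 theta=49/190 (≈0.2579)
After 3 (propagate distance d=20): x=281/95 (≈2.9579) theta=49/190 (≈0.2579)
After 4 (thin lens f=24): x=281/95 (≈2.9579) theta=307/2280 (≈0.1346)
After 5 (propagate distance d=41 (to screen)): x=19331/2280 (≈8.4785) theta=307/2280 (≈0.1346)
|theta_initial|=0.2000 |theta_final|=307/2280 (≈0.1346) -> not increased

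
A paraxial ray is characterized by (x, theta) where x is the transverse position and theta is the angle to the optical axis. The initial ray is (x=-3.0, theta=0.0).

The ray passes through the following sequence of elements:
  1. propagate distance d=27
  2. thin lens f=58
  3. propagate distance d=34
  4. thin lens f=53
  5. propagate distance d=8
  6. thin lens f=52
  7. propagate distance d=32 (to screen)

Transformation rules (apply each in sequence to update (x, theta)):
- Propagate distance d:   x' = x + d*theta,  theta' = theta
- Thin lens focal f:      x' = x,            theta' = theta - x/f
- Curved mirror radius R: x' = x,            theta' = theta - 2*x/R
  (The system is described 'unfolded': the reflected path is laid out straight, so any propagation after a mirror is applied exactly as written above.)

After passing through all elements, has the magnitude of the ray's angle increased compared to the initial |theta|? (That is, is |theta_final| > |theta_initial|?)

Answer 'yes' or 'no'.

Initial: x=-3.0000 theta=0.0000
After 1 (propagate distance d=27): x=-3.0000 theta=0.0000
After 2 (thin lens f=58): x=-3.0000 theta=3/58 (≈0.0517)
After 3 (propagate distance d=34): x=-36/29 (≈-1.2414) theta=3/58 (≈0.0517)
After 4 (thin lens f=53): x=-36/29 (≈-1.2414) theta=231/3074 (≈0.0751)
After 5 (propagate distance d=8): x=-984/1537 (≈-0.6402) theta=231/3074 (≈0.0751)
After 6 (thin lens f=52): x=-984/1537 (≈-0.6402) theta=3495/39962 (≈0.0875)
After 7 (propagate distance d=32 (to screen)): x=43128/19981 (≈2.1585) theta=3495/39962 (≈0.0875)
|theta_initial|=0.0000 |theta_final|=3495/39962 (≈0.0875) -> increased

Answer: yes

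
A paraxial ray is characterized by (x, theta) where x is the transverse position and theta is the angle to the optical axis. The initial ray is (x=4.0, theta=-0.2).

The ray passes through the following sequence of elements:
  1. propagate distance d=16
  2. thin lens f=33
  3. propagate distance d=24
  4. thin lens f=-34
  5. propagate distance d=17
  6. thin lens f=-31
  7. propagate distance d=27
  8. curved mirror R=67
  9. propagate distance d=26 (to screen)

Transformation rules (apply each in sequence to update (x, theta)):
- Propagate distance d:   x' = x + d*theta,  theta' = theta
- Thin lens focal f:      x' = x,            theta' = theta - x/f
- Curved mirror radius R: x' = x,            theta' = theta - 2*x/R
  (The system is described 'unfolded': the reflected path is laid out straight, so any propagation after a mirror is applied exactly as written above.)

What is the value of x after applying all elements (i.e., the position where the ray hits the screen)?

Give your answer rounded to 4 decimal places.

Initial: x=4.0000 theta=-0.2000
After 1 (propagate distance d=16): x=0.8000 theta=-0.2000
After 2 (thin lens f=33): x=0.8000 theta=-37/165 (≈-0.2242)
After 3 (propagate distance d=24): x=-252/55 (≈-4.5818) theta=-37/165 (≈-0.2242)
After 4 (thin lens f=-34): x=-252/55 (≈-4.5818) theta=-1007/2805 (≈-0.3590)
After 5 (propagate distance d=17): x=-1763/165 (≈-10.6848) theta=-1007/2805 (≈-0.3590)
After 6 (thin lens f=-31): x=-1763/165 (≈-10.6848) theta=-20396/28985 (≈-0.7037)
After 7 (propagate distance d=27): x=-2581177/86955 (≈-29.6841) theta=-20396/28985 (≈-0.7037)
After 8 (curved mirror R=67): x=-2581177/86955 (≈-29.6841) theta=1062758/5825985 (≈0.1824)
After 9 (propagate distance d=26 (to screen)): x=-4403247/176545 (≈-24.9412) theta=1062758/5825985 (≈0.1824)
Rounded to 4 decimal places: x = -24.9412

Answer: -24.9412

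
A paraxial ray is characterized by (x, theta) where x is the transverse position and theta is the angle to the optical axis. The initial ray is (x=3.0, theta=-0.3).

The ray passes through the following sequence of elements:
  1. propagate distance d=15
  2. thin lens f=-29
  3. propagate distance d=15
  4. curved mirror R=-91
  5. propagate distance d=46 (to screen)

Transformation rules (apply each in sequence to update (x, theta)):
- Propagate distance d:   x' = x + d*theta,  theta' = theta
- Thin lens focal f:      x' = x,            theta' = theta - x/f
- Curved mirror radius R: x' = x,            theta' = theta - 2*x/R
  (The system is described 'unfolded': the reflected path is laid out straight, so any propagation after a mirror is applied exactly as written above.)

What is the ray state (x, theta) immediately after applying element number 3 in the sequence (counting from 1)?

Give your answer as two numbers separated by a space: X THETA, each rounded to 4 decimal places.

Initial: x=3.0000 theta=-0.3000
After 1 (propagate distance d=15): x=-1.5000 theta=-0.3000
After 2 (thin lens f=-29): x=-1.5000 theta=-51/145 (≈-0.3517)
After 3 (propagate distance d=15): x=-393/58 (≈-6.7759) theta=-51/145 (≈-0.3517)
Rounded to 4 decimal places: x = -6.7759, theta = -0.3517

Answer: -6.7759 -0.3517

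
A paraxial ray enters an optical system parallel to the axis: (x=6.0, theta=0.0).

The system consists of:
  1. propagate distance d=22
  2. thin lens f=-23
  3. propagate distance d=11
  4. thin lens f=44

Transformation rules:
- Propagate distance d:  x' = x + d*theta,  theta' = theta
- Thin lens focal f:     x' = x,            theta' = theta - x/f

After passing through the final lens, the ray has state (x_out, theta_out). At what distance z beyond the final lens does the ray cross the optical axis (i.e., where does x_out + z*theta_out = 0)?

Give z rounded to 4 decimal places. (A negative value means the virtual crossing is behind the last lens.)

Initial: x=6.0000 theta=0.0000
After 1 (propagate distance d=22): x=6.0000 theta=0.0000
After 2 (thin lens f=-23): x=6.0000 theta=6/23 (≈0.2609)
After 3 (propagate distance d=11): x=204/23 (≈8.8696) theta=6/23 (≈0.2609)
After 4 (thin lens f=44): x=204/23 (≈8.8696) theta=15/253 (≈0.0593)
z_focus = -x_out/theta_out = -(204/23)/(15/253) = -149.6000
Rounded to 4 decimal places: z = -149.6000

Answer: -149.6000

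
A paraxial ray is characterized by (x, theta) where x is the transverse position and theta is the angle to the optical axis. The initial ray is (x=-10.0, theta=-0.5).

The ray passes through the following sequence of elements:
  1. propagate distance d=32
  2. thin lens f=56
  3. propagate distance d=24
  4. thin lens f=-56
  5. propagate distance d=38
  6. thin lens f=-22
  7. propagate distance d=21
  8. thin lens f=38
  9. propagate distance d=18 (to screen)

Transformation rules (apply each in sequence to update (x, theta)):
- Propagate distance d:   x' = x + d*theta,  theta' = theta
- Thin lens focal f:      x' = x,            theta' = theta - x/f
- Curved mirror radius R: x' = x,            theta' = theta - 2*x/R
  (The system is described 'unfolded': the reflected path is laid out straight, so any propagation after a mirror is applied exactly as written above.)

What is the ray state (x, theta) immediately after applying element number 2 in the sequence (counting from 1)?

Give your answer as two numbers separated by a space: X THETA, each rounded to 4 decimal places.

Answer: -26.0000 -0.0357

Derivation:
Initial: x=-10.0000 theta=-0.5000
After 1 (propagate distance d=32): x=-26.0000 theta=-0.5000
After 2 (thin lens f=56): x=-26.0000 theta=-1/28 (≈-0.0357)
Rounded to 4 decimal places: x = -26.0000, theta = -0.0357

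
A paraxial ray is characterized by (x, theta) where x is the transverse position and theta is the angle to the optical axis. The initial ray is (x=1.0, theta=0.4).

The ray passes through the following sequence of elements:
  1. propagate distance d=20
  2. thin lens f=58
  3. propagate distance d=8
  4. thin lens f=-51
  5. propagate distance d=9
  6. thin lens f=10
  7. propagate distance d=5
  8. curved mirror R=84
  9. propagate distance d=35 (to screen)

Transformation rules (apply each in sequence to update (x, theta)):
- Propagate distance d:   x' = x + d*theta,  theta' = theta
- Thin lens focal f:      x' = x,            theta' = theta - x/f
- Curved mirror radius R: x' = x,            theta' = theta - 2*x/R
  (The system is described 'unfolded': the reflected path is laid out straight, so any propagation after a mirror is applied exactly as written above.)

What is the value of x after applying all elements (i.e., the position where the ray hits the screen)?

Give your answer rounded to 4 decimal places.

Answer: -35.1051

Derivation:
Initial: x=1.0000 theta=0.4000
After 1 (propagate distance d=20): x=9.0000 theta=0.4000
After 2 (thin lens f=58): x=9.0000 theta=71/290 (≈0.2448)
After 3 (propagate distance d=8): x=1589/145 (≈10.9586) theta=71/290 (≈0.2448)
After 4 (thin lens f=-51): x=1589/145 (≈10.9586) theta=6799/14790 (≈0.4597)
After 5 (propagate distance d=9): x=74423/4930 (≈15.0959) theta=6799/14790 (≈0.4597)
After 6 (thin lens f=10): x=74423/4930 (≈15.0959) theta=-155279/147900 (≈-1.0499)
After 7 (propagate distance d=5): x=291259/29580 (≈9.8465) theta=-155279/147900 (≈-1.0499)
After 8 (curved mirror R=84): x=291259/29580 (≈9.8465) theta=-7978013/6211800 (≈-1.2843)
After 9 (propagate distance d=35 (to screen)): x=-6230459/177480 (≈-35.1051) theta=-7978013/6211800 (≈-1.2843)
Rounded to 4 decimal places: x = -35.1051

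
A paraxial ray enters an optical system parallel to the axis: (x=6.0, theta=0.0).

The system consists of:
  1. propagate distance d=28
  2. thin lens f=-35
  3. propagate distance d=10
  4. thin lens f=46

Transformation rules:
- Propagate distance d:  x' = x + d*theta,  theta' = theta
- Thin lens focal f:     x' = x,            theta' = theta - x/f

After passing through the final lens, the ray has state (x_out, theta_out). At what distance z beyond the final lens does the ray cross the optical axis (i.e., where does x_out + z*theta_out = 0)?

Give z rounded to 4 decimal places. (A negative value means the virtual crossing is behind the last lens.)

Answer: -2070.0000

Derivation:
Initial: x=6.0000 theta=0.0000
After 1 (propagate distance d=28): x=6.0000 theta=0.0000
After 2 (thin lens f=-35): x=6.0000 theta=6/35 (≈0.1714)
After 3 (propagate distance d=10): x=54/7 (≈7.7143) theta=6/35 (≈0.1714)
After 4 (thin lens f=46): x=54/7 (≈7.7143) theta=3/805 (≈0.0037)
z_focus = -x_out/theta_out = -(54/7)/(3/805) = -2070.0000
Rounded to 4 decimal places: z = -2070.0000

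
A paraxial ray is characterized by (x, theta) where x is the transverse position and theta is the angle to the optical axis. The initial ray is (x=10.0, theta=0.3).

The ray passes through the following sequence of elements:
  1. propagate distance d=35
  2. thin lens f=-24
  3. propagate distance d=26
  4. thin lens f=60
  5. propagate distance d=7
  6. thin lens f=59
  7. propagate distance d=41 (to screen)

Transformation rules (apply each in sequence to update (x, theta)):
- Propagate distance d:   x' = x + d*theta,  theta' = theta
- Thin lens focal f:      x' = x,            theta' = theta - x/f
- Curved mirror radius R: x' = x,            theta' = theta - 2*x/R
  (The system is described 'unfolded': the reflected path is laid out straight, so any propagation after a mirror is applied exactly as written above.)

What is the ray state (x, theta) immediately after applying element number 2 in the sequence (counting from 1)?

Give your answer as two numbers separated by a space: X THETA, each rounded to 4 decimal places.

Answer: 20.5000 1.1542

Derivation:
Initial: x=10.0000 theta=0.3000
After 1 (propagate distance d=35): x=20.5000 theta=0.3000
After 2 (thin lens f=-24): x=20.5000 theta=277/240 (≈1.1542)
Rounded to 4 decimal places: x = 20.5000, theta = 1.1542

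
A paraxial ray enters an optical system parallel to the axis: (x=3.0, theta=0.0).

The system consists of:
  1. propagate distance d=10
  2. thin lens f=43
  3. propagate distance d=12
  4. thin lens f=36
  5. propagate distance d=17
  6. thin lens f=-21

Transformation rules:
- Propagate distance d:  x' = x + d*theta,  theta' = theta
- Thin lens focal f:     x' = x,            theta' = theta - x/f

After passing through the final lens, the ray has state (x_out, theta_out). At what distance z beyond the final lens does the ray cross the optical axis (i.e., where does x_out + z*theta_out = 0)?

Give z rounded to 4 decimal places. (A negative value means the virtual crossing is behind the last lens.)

Initial: x=3.0000 theta=0.0000
After 1 (propagate distance d=10): x=3.0000 theta=0.0000
After 2 (thin lens f=43): x=3.0000 theta=-3/43 (≈-0.0698)
After 3 (propagate distance d=12): x=93/43 (≈2.1628) theta=-3/43 (≈-0.0698)
After 4 (thin lens f=36): x=93/43 (≈2.1628) theta=-67/516 (≈-0.1298)
After 5 (propagate distance d=17): x=-23/516 (≈-0.0446) theta=-67/516 (≈-0.1298)
After 6 (thin lens f=-21): x=-23/516 (≈-0.0446) theta=-715/5418 (≈-0.1320)
z_focus = -x_out/theta_out = -(-23/516)/(-715/5418) = -483/1430 ≈ -0.3378
Rounded to 4 decimal places: z = -0.3378

Answer: -0.3378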